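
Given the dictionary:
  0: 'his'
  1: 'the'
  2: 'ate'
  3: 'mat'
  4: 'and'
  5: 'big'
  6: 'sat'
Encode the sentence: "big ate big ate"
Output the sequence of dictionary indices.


Look up each word in the dictionary:
  'big' -> 5
  'ate' -> 2
  'big' -> 5
  'ate' -> 2

Encoded: [5, 2, 5, 2]


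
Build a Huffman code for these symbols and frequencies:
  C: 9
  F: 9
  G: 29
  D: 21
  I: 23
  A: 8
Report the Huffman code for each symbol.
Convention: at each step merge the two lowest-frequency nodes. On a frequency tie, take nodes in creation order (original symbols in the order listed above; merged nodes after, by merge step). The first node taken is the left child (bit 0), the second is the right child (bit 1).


Huffman tree construction:
Step 1: Merge A(8) + C(9) = 17
Step 2: Merge F(9) + (A+C)(17) = 26
Step 3: Merge D(21) + I(23) = 44
Step 4: Merge (F+(A+C))(26) + G(29) = 55
Step 5: Merge (D+I)(44) + ((F+(A+C))+G)(55) = 99
Read each symbol's code off the tree from the root (left child = 0, right child = 1).

Codes:
  C: 1011 (length 4)
  F: 100 (length 3)
  G: 11 (length 2)
  D: 00 (length 2)
  I: 01 (length 2)
  A: 1010 (length 4)
Average code length: 241/99 = 2.4343 bits/symbol


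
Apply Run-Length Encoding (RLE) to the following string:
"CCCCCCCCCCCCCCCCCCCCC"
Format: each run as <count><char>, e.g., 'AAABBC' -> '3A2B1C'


Scanning runs left to right:
  i=0: run of 'C' x 21 -> '21C'

RLE = 21C


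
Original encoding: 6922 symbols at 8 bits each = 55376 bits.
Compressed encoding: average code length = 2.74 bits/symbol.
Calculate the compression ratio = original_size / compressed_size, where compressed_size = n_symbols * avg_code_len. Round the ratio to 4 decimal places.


original_size = n_symbols * orig_bits = 6922 * 8 = 55376 bits
compressed_size = n_symbols * avg_code_len = 6922 * 2.74 = 18966.28 bits
ratio = original_size / compressed_size = 55376 / 18966.28 = 2.9197

Compression ratio = 2.9197


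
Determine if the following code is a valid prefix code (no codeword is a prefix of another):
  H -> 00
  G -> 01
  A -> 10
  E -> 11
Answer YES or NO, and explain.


Checking each pair (does one codeword prefix another?):
  H='00' vs G='01': no prefix
  H='00' vs A='10': no prefix
  H='00' vs E='11': no prefix
  G='01' vs H='00': no prefix
  G='01' vs A='10': no prefix
  G='01' vs E='11': no prefix
  A='10' vs H='00': no prefix
  A='10' vs G='01': no prefix
  A='10' vs E='11': no prefix
  E='11' vs H='00': no prefix
  E='11' vs G='01': no prefix
  E='11' vs A='10': no prefix
No violation found over all pairs.

YES -- this is a valid prefix code. No codeword is a prefix of any other codeword.


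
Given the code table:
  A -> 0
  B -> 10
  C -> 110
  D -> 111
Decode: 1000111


Decoding:
10 -> B
0 -> A
0 -> A
111 -> D


Result: BAAD


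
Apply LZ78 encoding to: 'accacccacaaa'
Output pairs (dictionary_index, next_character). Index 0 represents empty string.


LZ78 encoding steps:
Dictionary: {0: ''}
Step 1: w='' (idx 0), next='a' -> output (0, 'a'), add 'a' as idx 1
Step 2: w='' (idx 0), next='c' -> output (0, 'c'), add 'c' as idx 2
Step 3: w='c' (idx 2), next='a' -> output (2, 'a'), add 'ca' as idx 3
Step 4: w='c' (idx 2), next='c' -> output (2, 'c'), add 'cc' as idx 4
Step 5: w='ca' (idx 3), next='c' -> output (3, 'c'), add 'cac' as idx 5
Step 6: w='a' (idx 1), next='a' -> output (1, 'a'), add 'aa' as idx 6
Step 7: w='a' (idx 1), end of input -> output (1, '')


Encoded: [(0, 'a'), (0, 'c'), (2, 'a'), (2, 'c'), (3, 'c'), (1, 'a'), (1, '')]


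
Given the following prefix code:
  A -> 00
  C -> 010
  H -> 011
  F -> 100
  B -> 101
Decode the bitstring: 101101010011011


Decoding step by step:
Bits 101 -> B
Bits 101 -> B
Bits 010 -> C
Bits 011 -> H
Bits 011 -> H


Decoded message: BBCHH


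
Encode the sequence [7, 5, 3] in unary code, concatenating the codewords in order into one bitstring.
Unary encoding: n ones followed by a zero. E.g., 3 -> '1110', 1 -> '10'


Encode each number as n ones followed by a terminating 0:
  7 -> 11111110 (8 bits)
  5 -> 111110 (6 bits)
  3 -> 1110 (4 bits)
Total length = 8 + 6 + 4 = 18 bits.

Unary([7, 5, 3]) = 111111101111101110 (18 bits)


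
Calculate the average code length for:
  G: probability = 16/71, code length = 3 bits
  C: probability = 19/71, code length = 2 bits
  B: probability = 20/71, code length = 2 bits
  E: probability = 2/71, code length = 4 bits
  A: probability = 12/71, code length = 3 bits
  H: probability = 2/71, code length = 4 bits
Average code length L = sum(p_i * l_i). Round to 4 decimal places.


Weighted contributions p_i * l_i:
  G: (16/71) * 3 = 48/71
  C: (19/71) * 2 = 38/71
  B: (20/71) * 2 = 40/71
  E: (2/71) * 4 = 8/71
  A: (12/71) * 3 = 36/71
  H: (2/71) * 4 = 8/71
Sum = (48 + 38 + 40 + 8 + 36 + 8)/71 = 178/71

L = 178/71 = 2.5070 bits/symbol


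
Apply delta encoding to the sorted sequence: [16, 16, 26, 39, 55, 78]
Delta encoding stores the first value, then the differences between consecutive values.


First value: 16
Deltas:
  16 - 16 = 0
  26 - 16 = 10
  39 - 26 = 13
  55 - 39 = 16
  78 - 55 = 23


Delta encoded: [16, 0, 10, 13, 16, 23]


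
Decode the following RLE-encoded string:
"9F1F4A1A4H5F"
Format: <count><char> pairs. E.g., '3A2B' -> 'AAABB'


Expanding each <count><char> pair:
  9F -> 'FFFFFFFFF'
  1F -> 'F'
  4A -> 'AAAA'
  1A -> 'A'
  4H -> 'HHHH'
  5F -> 'FFFFF'

Decoded = FFFFFFFFFFAAAAAHHHHFFFFF


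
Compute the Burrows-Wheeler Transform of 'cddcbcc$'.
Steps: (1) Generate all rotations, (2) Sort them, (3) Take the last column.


Rotations (sorted):
  0: $cddcbcc -> last char: c
  1: bcc$cddc -> last char: c
  2: c$cddcbc -> last char: c
  3: cbcc$cdd -> last char: d
  4: cc$cddcb -> last char: b
  5: cddcbcc$ -> last char: $
  6: dcbcc$cd -> last char: d
  7: ddcbcc$c -> last char: c


BWT = cccdb$dc


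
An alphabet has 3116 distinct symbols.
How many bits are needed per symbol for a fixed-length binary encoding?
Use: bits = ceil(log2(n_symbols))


log2(3116) = 11.6055
Bracket: 2^11 = 2048 < 3116 <= 2^12 = 4096
So ceil(log2(3116)) = 12

bits = ceil(log2(3116)) = ceil(11.6055) = 12 bits


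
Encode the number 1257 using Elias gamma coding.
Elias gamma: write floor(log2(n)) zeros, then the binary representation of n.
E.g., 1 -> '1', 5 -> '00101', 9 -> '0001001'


num_bits = floor(log2(1257)) + 1 = 11
leading_zeros = num_bits - 1 = 10
binary(1257) = 10011101001

Elias gamma(1257) = '0000000000' + '10011101001' = 000000000010011101001 (21 bits)


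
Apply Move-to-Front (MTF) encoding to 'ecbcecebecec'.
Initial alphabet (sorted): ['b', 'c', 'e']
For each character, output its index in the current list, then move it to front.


MTF encoding:
'e': index 2 in ['b', 'c', 'e'] -> ['e', 'b', 'c']
'c': index 2 in ['e', 'b', 'c'] -> ['c', 'e', 'b']
'b': index 2 in ['c', 'e', 'b'] -> ['b', 'c', 'e']
'c': index 1 in ['b', 'c', 'e'] -> ['c', 'b', 'e']
'e': index 2 in ['c', 'b', 'e'] -> ['e', 'c', 'b']
'c': index 1 in ['e', 'c', 'b'] -> ['c', 'e', 'b']
'e': index 1 in ['c', 'e', 'b'] -> ['e', 'c', 'b']
'b': index 2 in ['e', 'c', 'b'] -> ['b', 'e', 'c']
'e': index 1 in ['b', 'e', 'c'] -> ['e', 'b', 'c']
'c': index 2 in ['e', 'b', 'c'] -> ['c', 'e', 'b']
'e': index 1 in ['c', 'e', 'b'] -> ['e', 'c', 'b']
'c': index 1 in ['e', 'c', 'b'] -> ['c', 'e', 'b']


Output: [2, 2, 2, 1, 2, 1, 1, 2, 1, 2, 1, 1]


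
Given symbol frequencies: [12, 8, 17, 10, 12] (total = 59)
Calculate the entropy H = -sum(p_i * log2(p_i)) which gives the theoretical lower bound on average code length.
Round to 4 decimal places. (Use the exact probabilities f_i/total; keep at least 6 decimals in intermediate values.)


Per-symbol terms -p_i * log2(p_i) with p_i = f_i/59:
  p = 12/59 = 0.203390: log2(p) = -2.297681, -p*log2(p) = 0.467325
  p = 8/59 = 0.135593: log2(p) = -2.882643, -p*log2(p) = 0.390867
  p = 17/59 = 0.288136: log2(p) = -1.795180, -p*log2(p) = 0.517255
  p = 10/59 = 0.169492: log2(p) = -2.560715, -p*log2(p) = 0.434019
  p = 12/59 = 0.203390: log2(p) = -2.297681, -p*log2(p) = 0.467325
H = 0.467325 + 0.390867 + 0.517255 + 0.434019 + 0.467325 = 2.276791

H = 2.2768 bits/symbol


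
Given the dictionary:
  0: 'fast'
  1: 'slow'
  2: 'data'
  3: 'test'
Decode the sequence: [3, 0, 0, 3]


Look up each index in the dictionary:
  3 -> 'test'
  0 -> 'fast'
  0 -> 'fast'
  3 -> 'test'

Decoded: "test fast fast test"


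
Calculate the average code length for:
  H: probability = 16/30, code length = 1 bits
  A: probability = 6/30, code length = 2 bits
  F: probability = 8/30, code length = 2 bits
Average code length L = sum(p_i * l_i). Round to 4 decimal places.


Weighted contributions p_i * l_i:
  H: (16/30) * 1 = 16/30
  A: (6/30) * 2 = 12/30
  F: (8/30) * 2 = 16/30
Sum = (16 + 12 + 16)/30 = 44/30

L = 44/30 = 1.4667 bits/symbol


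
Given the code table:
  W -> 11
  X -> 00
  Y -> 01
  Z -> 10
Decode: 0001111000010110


Decoding:
00 -> X
01 -> Y
11 -> W
10 -> Z
00 -> X
01 -> Y
01 -> Y
10 -> Z


Result: XYWZXYYZ


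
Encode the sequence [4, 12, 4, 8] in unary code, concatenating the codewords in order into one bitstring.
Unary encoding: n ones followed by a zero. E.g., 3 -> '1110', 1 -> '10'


Encode each number as n ones followed by a terminating 0:
  4 -> 11110 (5 bits)
  12 -> 1111111111110 (13 bits)
  4 -> 11110 (5 bits)
  8 -> 111111110 (9 bits)
Total length = 5 + 13 + 5 + 9 = 32 bits.

Unary([4, 12, 4, 8]) = 11110111111111111011110111111110 (32 bits)


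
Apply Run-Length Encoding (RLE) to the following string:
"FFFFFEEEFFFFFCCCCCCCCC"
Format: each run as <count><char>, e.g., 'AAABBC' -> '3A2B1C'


Scanning runs left to right:
  i=0: run of 'F' x 5 -> '5F'
  i=5: run of 'E' x 3 -> '3E'
  i=8: run of 'F' x 5 -> '5F'
  i=13: run of 'C' x 9 -> '9C'

RLE = 5F3E5F9C


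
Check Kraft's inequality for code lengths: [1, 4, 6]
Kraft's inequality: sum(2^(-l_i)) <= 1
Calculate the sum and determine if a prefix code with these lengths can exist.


Sum = 2^(-1) + 2^(-4) + 2^(-6)
    = 0.5 + 0.0625 + 0.015625
    = 37/64 = 0.578125
Since 0.578125 <= 1, Kraft's inequality IS satisfied.
A prefix code with these lengths CAN exist.

Kraft sum = 0.578125. Satisfied.


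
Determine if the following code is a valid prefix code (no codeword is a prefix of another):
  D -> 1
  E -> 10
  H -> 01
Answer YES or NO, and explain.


Checking each pair (does one codeword prefix another?):
  D='1' vs E='10': prefix -- VIOLATION

NO -- this is NOT a valid prefix code. D (1) is a prefix of E (10).


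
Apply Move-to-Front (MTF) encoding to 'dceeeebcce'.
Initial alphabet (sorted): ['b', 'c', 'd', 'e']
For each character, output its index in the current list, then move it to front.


MTF encoding:
'd': index 2 in ['b', 'c', 'd', 'e'] -> ['d', 'b', 'c', 'e']
'c': index 2 in ['d', 'b', 'c', 'e'] -> ['c', 'd', 'b', 'e']
'e': index 3 in ['c', 'd', 'b', 'e'] -> ['e', 'c', 'd', 'b']
'e': index 0 in ['e', 'c', 'd', 'b'] -> ['e', 'c', 'd', 'b']
'e': index 0 in ['e', 'c', 'd', 'b'] -> ['e', 'c', 'd', 'b']
'e': index 0 in ['e', 'c', 'd', 'b'] -> ['e', 'c', 'd', 'b']
'b': index 3 in ['e', 'c', 'd', 'b'] -> ['b', 'e', 'c', 'd']
'c': index 2 in ['b', 'e', 'c', 'd'] -> ['c', 'b', 'e', 'd']
'c': index 0 in ['c', 'b', 'e', 'd'] -> ['c', 'b', 'e', 'd']
'e': index 2 in ['c', 'b', 'e', 'd'] -> ['e', 'c', 'b', 'd']


Output: [2, 2, 3, 0, 0, 0, 3, 2, 0, 2]


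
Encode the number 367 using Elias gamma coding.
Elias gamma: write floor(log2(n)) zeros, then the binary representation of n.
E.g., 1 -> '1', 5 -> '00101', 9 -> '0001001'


num_bits = floor(log2(367)) + 1 = 9
leading_zeros = num_bits - 1 = 8
binary(367) = 101101111

Elias gamma(367) = '00000000' + '101101111' = 00000000101101111 (17 bits)


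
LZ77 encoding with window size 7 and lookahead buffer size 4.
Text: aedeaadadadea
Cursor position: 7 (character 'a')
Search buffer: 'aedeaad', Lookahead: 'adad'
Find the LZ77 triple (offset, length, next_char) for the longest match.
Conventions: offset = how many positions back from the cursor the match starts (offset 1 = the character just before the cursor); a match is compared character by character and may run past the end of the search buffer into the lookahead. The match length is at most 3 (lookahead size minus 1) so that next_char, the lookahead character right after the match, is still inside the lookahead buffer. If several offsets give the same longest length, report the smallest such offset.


Try each offset into the search buffer:
  offset=1 (pos 6, char 'd'): match length 0
  offset=2 (pos 5, char 'a'): match length 3
  offset=3 (pos 4, char 'a'): match length 1
  offset=4 (pos 3, char 'e'): match length 0
  offset=5 (pos 2, char 'd'): match length 0
  offset=6 (pos 1, char 'e'): match length 0
  offset=7 (pos 0, char 'a'): match length 1
Longest match has length 3 at offset 2.
next_char = character at position 7 + 3 = 10 -> 'd'

Best match: offset=2, length=3 (matching 'ada' starting at position 5)
LZ77 triple: (2, 3, 'd')


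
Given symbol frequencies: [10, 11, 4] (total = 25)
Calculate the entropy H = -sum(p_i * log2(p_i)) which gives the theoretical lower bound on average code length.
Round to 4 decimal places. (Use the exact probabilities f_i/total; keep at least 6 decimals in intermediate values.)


Per-symbol terms -p_i * log2(p_i) with p_i = f_i/25:
  p = 10/25 = 0.400000: log2(p) = -1.321928, -p*log2(p) = 0.528771
  p = 11/25 = 0.440000: log2(p) = -1.184425, -p*log2(p) = 0.521147
  p = 4/25 = 0.160000: log2(p) = -2.643856, -p*log2(p) = 0.423017
H = 0.528771 + 0.521147 + 0.423017 = 1.472935

H = 1.4729 bits/symbol


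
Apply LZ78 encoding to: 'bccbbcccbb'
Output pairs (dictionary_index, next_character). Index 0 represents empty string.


LZ78 encoding steps:
Dictionary: {0: ''}
Step 1: w='' (idx 0), next='b' -> output (0, 'b'), add 'b' as idx 1
Step 2: w='' (idx 0), next='c' -> output (0, 'c'), add 'c' as idx 2
Step 3: w='c' (idx 2), next='b' -> output (2, 'b'), add 'cb' as idx 3
Step 4: w='b' (idx 1), next='c' -> output (1, 'c'), add 'bc' as idx 4
Step 5: w='c' (idx 2), next='c' -> output (2, 'c'), add 'cc' as idx 5
Step 6: w='b' (idx 1), next='b' -> output (1, 'b'), add 'bb' as idx 6


Encoded: [(0, 'b'), (0, 'c'), (2, 'b'), (1, 'c'), (2, 'c'), (1, 'b')]


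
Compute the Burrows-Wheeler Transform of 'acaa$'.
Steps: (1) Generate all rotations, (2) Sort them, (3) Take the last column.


Rotations (sorted):
  0: $acaa -> last char: a
  1: a$aca -> last char: a
  2: aa$ac -> last char: c
  3: acaa$ -> last char: $
  4: caa$a -> last char: a


BWT = aac$a


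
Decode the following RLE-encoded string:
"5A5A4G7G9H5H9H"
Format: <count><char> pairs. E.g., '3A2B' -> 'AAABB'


Expanding each <count><char> pair:
  5A -> 'AAAAA'
  5A -> 'AAAAA'
  4G -> 'GGGG'
  7G -> 'GGGGGGG'
  9H -> 'HHHHHHHHH'
  5H -> 'HHHHH'
  9H -> 'HHHHHHHHH'

Decoded = AAAAAAAAAAGGGGGGGGGGGHHHHHHHHHHHHHHHHHHHHHHH


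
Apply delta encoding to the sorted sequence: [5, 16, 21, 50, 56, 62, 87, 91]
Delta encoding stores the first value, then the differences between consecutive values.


First value: 5
Deltas:
  16 - 5 = 11
  21 - 16 = 5
  50 - 21 = 29
  56 - 50 = 6
  62 - 56 = 6
  87 - 62 = 25
  91 - 87 = 4


Delta encoded: [5, 11, 5, 29, 6, 6, 25, 4]


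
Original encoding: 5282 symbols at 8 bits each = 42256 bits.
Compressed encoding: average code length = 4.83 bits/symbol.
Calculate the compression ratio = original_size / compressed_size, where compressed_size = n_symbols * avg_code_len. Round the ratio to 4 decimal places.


original_size = n_symbols * orig_bits = 5282 * 8 = 42256 bits
compressed_size = n_symbols * avg_code_len = 5282 * 4.83 = 25512.06 bits
ratio = original_size / compressed_size = 42256 / 25512.06 = 1.6563

Compression ratio = 1.6563


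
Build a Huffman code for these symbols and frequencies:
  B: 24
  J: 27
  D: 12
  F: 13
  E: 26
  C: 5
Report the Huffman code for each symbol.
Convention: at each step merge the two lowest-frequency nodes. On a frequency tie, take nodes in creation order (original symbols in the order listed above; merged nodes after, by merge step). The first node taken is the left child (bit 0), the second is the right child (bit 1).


Huffman tree construction:
Step 1: Merge C(5) + D(12) = 17
Step 2: Merge F(13) + (C+D)(17) = 30
Step 3: Merge B(24) + E(26) = 50
Step 4: Merge J(27) + (F+(C+D))(30) = 57
Step 5: Merge (B+E)(50) + (J+(F+(C+D)))(57) = 107
Read each symbol's code off the tree from the root (left child = 0, right child = 1).

Codes:
  B: 00 (length 2)
  J: 10 (length 2)
  D: 1111 (length 4)
  F: 110 (length 3)
  E: 01 (length 2)
  C: 1110 (length 4)
Average code length: 261/107 = 2.4393 bits/symbol


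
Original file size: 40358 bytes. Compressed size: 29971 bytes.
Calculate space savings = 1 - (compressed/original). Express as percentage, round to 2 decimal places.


ratio = compressed/original = 29971/40358 = 0.742628
savings = 1 - ratio = 1 - 0.742628 = 0.257372
as a percentage: 0.257372 * 100 = 25.74%

Space savings = 1 - 29971/40358 = 25.74%


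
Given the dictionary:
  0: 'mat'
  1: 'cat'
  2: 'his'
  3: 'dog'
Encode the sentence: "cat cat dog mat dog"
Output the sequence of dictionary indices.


Look up each word in the dictionary:
  'cat' -> 1
  'cat' -> 1
  'dog' -> 3
  'mat' -> 0
  'dog' -> 3

Encoded: [1, 1, 3, 0, 3]


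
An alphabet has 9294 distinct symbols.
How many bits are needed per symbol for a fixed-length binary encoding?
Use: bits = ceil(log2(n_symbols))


log2(9294) = 13.1821
Bracket: 2^13 = 8192 < 9294 <= 2^14 = 16384
So ceil(log2(9294)) = 14

bits = ceil(log2(9294)) = ceil(13.1821) = 14 bits


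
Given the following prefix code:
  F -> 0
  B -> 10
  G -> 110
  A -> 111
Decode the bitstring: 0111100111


Decoding step by step:
Bits 0 -> F
Bits 111 -> A
Bits 10 -> B
Bits 0 -> F
Bits 111 -> A


Decoded message: FABFA


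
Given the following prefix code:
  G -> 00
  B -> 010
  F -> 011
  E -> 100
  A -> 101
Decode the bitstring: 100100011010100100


Decoding step by step:
Bits 100 -> E
Bits 100 -> E
Bits 011 -> F
Bits 010 -> B
Bits 100 -> E
Bits 100 -> E


Decoded message: EEFBEE


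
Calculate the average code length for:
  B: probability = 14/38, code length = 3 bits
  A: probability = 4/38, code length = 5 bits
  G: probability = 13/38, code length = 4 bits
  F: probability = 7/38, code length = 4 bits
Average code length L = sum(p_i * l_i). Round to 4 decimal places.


Weighted contributions p_i * l_i:
  B: (14/38) * 3 = 42/38
  A: (4/38) * 5 = 20/38
  G: (13/38) * 4 = 52/38
  F: (7/38) * 4 = 28/38
Sum = (42 + 20 + 52 + 28)/38 = 142/38

L = 142/38 = 3.7368 bits/symbol


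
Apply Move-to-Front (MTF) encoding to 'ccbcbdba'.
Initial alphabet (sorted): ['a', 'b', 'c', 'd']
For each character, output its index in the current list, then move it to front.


MTF encoding:
'c': index 2 in ['a', 'b', 'c', 'd'] -> ['c', 'a', 'b', 'd']
'c': index 0 in ['c', 'a', 'b', 'd'] -> ['c', 'a', 'b', 'd']
'b': index 2 in ['c', 'a', 'b', 'd'] -> ['b', 'c', 'a', 'd']
'c': index 1 in ['b', 'c', 'a', 'd'] -> ['c', 'b', 'a', 'd']
'b': index 1 in ['c', 'b', 'a', 'd'] -> ['b', 'c', 'a', 'd']
'd': index 3 in ['b', 'c', 'a', 'd'] -> ['d', 'b', 'c', 'a']
'b': index 1 in ['d', 'b', 'c', 'a'] -> ['b', 'd', 'c', 'a']
'a': index 3 in ['b', 'd', 'c', 'a'] -> ['a', 'b', 'd', 'c']


Output: [2, 0, 2, 1, 1, 3, 1, 3]


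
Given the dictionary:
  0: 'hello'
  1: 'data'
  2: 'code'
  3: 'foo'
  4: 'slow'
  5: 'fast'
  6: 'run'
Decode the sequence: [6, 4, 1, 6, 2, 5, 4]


Look up each index in the dictionary:
  6 -> 'run'
  4 -> 'slow'
  1 -> 'data'
  6 -> 'run'
  2 -> 'code'
  5 -> 'fast'
  4 -> 'slow'

Decoded: "run slow data run code fast slow"


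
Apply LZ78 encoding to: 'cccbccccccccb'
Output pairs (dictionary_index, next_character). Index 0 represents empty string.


LZ78 encoding steps:
Dictionary: {0: ''}
Step 1: w='' (idx 0), next='c' -> output (0, 'c'), add 'c' as idx 1
Step 2: w='c' (idx 1), next='c' -> output (1, 'c'), add 'cc' as idx 2
Step 3: w='' (idx 0), next='b' -> output (0, 'b'), add 'b' as idx 3
Step 4: w='cc' (idx 2), next='c' -> output (2, 'c'), add 'ccc' as idx 4
Step 5: w='ccc' (idx 4), next='c' -> output (4, 'c'), add 'cccc' as idx 5
Step 6: w='c' (idx 1), next='b' -> output (1, 'b'), add 'cb' as idx 6


Encoded: [(0, 'c'), (1, 'c'), (0, 'b'), (2, 'c'), (4, 'c'), (1, 'b')]


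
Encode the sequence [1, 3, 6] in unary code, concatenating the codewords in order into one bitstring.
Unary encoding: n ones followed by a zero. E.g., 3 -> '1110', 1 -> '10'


Encode each number as n ones followed by a terminating 0:
  1 -> 10 (2 bits)
  3 -> 1110 (4 bits)
  6 -> 1111110 (7 bits)
Total length = 2 + 4 + 7 = 13 bits.

Unary([1, 3, 6]) = 1011101111110 (13 bits)


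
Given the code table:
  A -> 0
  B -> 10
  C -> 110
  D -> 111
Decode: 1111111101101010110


Decoding:
111 -> D
111 -> D
110 -> C
110 -> C
10 -> B
10 -> B
110 -> C


Result: DDCCBBC


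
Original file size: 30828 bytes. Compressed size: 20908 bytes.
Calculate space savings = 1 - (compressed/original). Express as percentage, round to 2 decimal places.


ratio = compressed/original = 20908/30828 = 0.678215
savings = 1 - ratio = 1 - 0.678215 = 0.321785
as a percentage: 0.321785 * 100 = 32.18%

Space savings = 1 - 20908/30828 = 32.18%


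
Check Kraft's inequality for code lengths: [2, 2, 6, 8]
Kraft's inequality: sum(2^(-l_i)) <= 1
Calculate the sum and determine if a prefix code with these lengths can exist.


Sum = 2^(-2) + 2^(-2) + 2^(-6) + 2^(-8)
    = 0.25 + 0.25 + 0.015625 + 0.00390625
    = 133/256 = 0.51953125
Since 0.51953125 <= 1, Kraft's inequality IS satisfied.
A prefix code with these lengths CAN exist.

Kraft sum = 0.51953125. Satisfied.


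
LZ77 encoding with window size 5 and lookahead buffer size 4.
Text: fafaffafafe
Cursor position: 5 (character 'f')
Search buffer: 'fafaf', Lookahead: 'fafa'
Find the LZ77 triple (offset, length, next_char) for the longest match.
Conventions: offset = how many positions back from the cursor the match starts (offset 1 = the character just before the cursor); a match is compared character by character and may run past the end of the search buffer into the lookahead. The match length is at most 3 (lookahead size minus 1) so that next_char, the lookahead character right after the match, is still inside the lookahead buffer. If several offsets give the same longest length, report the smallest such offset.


Try each offset into the search buffer:
  offset=1 (pos 4, char 'f'): match length 1
  offset=2 (pos 3, char 'a'): match length 0
  offset=3 (pos 2, char 'f'): match length 3
  offset=4 (pos 1, char 'a'): match length 0
  offset=5 (pos 0, char 'f'): match length 3
Longest match has length 3, found at offsets 3, 5; take the smallest, offset 3.
next_char = character at position 5 + 3 = 8 -> 'a'

Best match: offset=3, length=3 (matching 'faf' starting at position 2)
LZ77 triple: (3, 3, 'a')


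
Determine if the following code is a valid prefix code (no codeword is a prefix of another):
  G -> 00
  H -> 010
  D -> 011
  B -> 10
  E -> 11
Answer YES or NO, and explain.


Checking each pair (does one codeword prefix another?):
  G='00' vs H='010': no prefix
  G='00' vs D='011': no prefix
  G='00' vs B='10': no prefix
  G='00' vs E='11': no prefix
  H='010' vs G='00': no prefix
  H='010' vs D='011': no prefix
  H='010' vs B='10': no prefix
  H='010' vs E='11': no prefix
  D='011' vs G='00': no prefix
  D='011' vs H='010': no prefix
  D='011' vs B='10': no prefix
  D='011' vs E='11': no prefix
  B='10' vs G='00': no prefix
  B='10' vs H='010': no prefix
  B='10' vs D='011': no prefix
  B='10' vs E='11': no prefix
  E='11' vs G='00': no prefix
  E='11' vs H='010': no prefix
  E='11' vs D='011': no prefix
  E='11' vs B='10': no prefix
No violation found over all pairs.

YES -- this is a valid prefix code. No codeword is a prefix of any other codeword.


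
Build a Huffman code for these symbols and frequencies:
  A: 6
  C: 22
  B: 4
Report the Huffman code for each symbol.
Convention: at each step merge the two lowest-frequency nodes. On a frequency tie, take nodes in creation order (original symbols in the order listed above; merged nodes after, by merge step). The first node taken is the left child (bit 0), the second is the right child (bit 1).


Huffman tree construction:
Step 1: Merge B(4) + A(6) = 10
Step 2: Merge (B+A)(10) + C(22) = 32
Read each symbol's code off the tree from the root (left child = 0, right child = 1).

Codes:
  A: 01 (length 2)
  C: 1 (length 1)
  B: 00 (length 2)
Average code length: 42/32 = 1.3125 bits/symbol


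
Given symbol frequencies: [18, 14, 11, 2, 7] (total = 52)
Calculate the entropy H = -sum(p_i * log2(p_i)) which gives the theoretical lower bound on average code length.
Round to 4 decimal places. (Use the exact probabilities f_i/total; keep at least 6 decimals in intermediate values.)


Per-symbol terms -p_i * log2(p_i) with p_i = f_i/52:
  p = 18/52 = 0.346154: log2(p) = -1.530515, -p*log2(p) = 0.529794
  p = 14/52 = 0.269231: log2(p) = -1.893085, -p*log2(p) = 0.509677
  p = 11/52 = 0.211538: log2(p) = -2.241008, -p*log2(p) = 0.474059
  p = 2/52 = 0.038462: log2(p) = -4.700440, -p*log2(p) = 0.180786
  p = 7/52 = 0.134615: log2(p) = -2.893085, -p*log2(p) = 0.389454
H = 0.529794 + 0.509677 + 0.474059 + 0.180786 + 0.389454 = 2.083770

H = 2.0838 bits/symbol


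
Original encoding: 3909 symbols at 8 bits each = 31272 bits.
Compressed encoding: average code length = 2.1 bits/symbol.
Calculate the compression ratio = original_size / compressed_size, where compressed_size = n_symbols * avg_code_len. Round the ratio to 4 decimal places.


original_size = n_symbols * orig_bits = 3909 * 8 = 31272 bits
compressed_size = n_symbols * avg_code_len = 3909 * 2.1 = 8208.9 bits
ratio = original_size / compressed_size = 31272 / 8208.9 = 3.8095

Compression ratio = 3.8095


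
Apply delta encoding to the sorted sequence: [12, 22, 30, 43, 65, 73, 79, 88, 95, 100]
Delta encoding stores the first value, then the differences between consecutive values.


First value: 12
Deltas:
  22 - 12 = 10
  30 - 22 = 8
  43 - 30 = 13
  65 - 43 = 22
  73 - 65 = 8
  79 - 73 = 6
  88 - 79 = 9
  95 - 88 = 7
  100 - 95 = 5


Delta encoded: [12, 10, 8, 13, 22, 8, 6, 9, 7, 5]


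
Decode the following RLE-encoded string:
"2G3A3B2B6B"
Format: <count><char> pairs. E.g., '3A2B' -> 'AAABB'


Expanding each <count><char> pair:
  2G -> 'GG'
  3A -> 'AAA'
  3B -> 'BBB'
  2B -> 'BB'
  6B -> 'BBBBBB'

Decoded = GGAAABBBBBBBBBBB


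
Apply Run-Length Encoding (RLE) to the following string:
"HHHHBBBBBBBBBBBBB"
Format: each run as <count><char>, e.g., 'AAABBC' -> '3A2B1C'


Scanning runs left to right:
  i=0: run of 'H' x 4 -> '4H'
  i=4: run of 'B' x 13 -> '13B'

RLE = 4H13B


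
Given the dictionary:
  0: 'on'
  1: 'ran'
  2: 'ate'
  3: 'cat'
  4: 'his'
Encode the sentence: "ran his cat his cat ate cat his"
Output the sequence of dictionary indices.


Look up each word in the dictionary:
  'ran' -> 1
  'his' -> 4
  'cat' -> 3
  'his' -> 4
  'cat' -> 3
  'ate' -> 2
  'cat' -> 3
  'his' -> 4

Encoded: [1, 4, 3, 4, 3, 2, 3, 4]


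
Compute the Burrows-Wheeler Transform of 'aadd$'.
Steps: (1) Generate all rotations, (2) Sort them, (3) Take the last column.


Rotations (sorted):
  0: $aadd -> last char: d
  1: aadd$ -> last char: $
  2: add$a -> last char: a
  3: d$aad -> last char: d
  4: dd$aa -> last char: a


BWT = d$ada


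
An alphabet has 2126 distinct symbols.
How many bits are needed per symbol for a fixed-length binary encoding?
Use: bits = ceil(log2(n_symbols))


log2(2126) = 11.0539
Bracket: 2^11 = 2048 < 2126 <= 2^12 = 4096
So ceil(log2(2126)) = 12

bits = ceil(log2(2126)) = ceil(11.0539) = 12 bits


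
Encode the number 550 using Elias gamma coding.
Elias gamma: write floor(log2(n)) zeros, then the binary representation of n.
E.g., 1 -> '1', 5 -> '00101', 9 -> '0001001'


num_bits = floor(log2(550)) + 1 = 10
leading_zeros = num_bits - 1 = 9
binary(550) = 1000100110

Elias gamma(550) = '000000000' + '1000100110' = 0000000001000100110 (19 bits)


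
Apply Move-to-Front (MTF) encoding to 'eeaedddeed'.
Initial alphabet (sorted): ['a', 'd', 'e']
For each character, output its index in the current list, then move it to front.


MTF encoding:
'e': index 2 in ['a', 'd', 'e'] -> ['e', 'a', 'd']
'e': index 0 in ['e', 'a', 'd'] -> ['e', 'a', 'd']
'a': index 1 in ['e', 'a', 'd'] -> ['a', 'e', 'd']
'e': index 1 in ['a', 'e', 'd'] -> ['e', 'a', 'd']
'd': index 2 in ['e', 'a', 'd'] -> ['d', 'e', 'a']
'd': index 0 in ['d', 'e', 'a'] -> ['d', 'e', 'a']
'd': index 0 in ['d', 'e', 'a'] -> ['d', 'e', 'a']
'e': index 1 in ['d', 'e', 'a'] -> ['e', 'd', 'a']
'e': index 0 in ['e', 'd', 'a'] -> ['e', 'd', 'a']
'd': index 1 in ['e', 'd', 'a'] -> ['d', 'e', 'a']


Output: [2, 0, 1, 1, 2, 0, 0, 1, 0, 1]


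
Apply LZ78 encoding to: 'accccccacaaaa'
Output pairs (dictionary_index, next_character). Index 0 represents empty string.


LZ78 encoding steps:
Dictionary: {0: ''}
Step 1: w='' (idx 0), next='a' -> output (0, 'a'), add 'a' as idx 1
Step 2: w='' (idx 0), next='c' -> output (0, 'c'), add 'c' as idx 2
Step 3: w='c' (idx 2), next='c' -> output (2, 'c'), add 'cc' as idx 3
Step 4: w='cc' (idx 3), next='c' -> output (3, 'c'), add 'ccc' as idx 4
Step 5: w='a' (idx 1), next='c' -> output (1, 'c'), add 'ac' as idx 5
Step 6: w='a' (idx 1), next='a' -> output (1, 'a'), add 'aa' as idx 6
Step 7: w='aa' (idx 6), end of input -> output (6, '')


Encoded: [(0, 'a'), (0, 'c'), (2, 'c'), (3, 'c'), (1, 'c'), (1, 'a'), (6, '')]


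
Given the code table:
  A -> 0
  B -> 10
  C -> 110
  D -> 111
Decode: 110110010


Decoding:
110 -> C
110 -> C
0 -> A
10 -> B


Result: CCAB


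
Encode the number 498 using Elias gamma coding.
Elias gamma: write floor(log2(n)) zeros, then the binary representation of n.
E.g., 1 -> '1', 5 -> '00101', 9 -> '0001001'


num_bits = floor(log2(498)) + 1 = 9
leading_zeros = num_bits - 1 = 8
binary(498) = 111110010

Elias gamma(498) = '00000000' + '111110010' = 00000000111110010 (17 bits)


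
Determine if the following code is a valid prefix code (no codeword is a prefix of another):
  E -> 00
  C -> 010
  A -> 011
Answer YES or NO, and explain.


Checking each pair (does one codeword prefix another?):
  E='00' vs C='010': no prefix
  E='00' vs A='011': no prefix
  C='010' vs E='00': no prefix
  C='010' vs A='011': no prefix
  A='011' vs E='00': no prefix
  A='011' vs C='010': no prefix
No violation found over all pairs.

YES -- this is a valid prefix code. No codeword is a prefix of any other codeword.


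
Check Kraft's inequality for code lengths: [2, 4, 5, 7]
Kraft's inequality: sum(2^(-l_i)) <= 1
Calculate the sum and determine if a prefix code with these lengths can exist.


Sum = 2^(-2) + 2^(-4) + 2^(-5) + 2^(-7)
    = 0.25 + 0.0625 + 0.03125 + 0.0078125
    = 45/128 = 0.3515625
Since 0.3515625 <= 1, Kraft's inequality IS satisfied.
A prefix code with these lengths CAN exist.

Kraft sum = 0.3515625. Satisfied.


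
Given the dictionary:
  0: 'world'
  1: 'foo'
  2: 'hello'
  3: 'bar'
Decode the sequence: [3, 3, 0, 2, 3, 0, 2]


Look up each index in the dictionary:
  3 -> 'bar'
  3 -> 'bar'
  0 -> 'world'
  2 -> 'hello'
  3 -> 'bar'
  0 -> 'world'
  2 -> 'hello'

Decoded: "bar bar world hello bar world hello"


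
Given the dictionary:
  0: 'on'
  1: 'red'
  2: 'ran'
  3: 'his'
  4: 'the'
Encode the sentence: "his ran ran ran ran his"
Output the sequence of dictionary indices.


Look up each word in the dictionary:
  'his' -> 3
  'ran' -> 2
  'ran' -> 2
  'ran' -> 2
  'ran' -> 2
  'his' -> 3

Encoded: [3, 2, 2, 2, 2, 3]


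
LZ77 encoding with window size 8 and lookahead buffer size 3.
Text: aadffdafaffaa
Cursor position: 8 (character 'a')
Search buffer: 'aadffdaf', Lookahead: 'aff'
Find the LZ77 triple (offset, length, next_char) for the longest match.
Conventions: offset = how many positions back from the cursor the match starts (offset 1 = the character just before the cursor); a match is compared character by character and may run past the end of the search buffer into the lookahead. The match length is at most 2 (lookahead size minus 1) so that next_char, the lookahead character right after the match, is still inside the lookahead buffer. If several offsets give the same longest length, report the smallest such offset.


Try each offset into the search buffer:
  offset=1 (pos 7, char 'f'): match length 0
  offset=2 (pos 6, char 'a'): match length 2
  offset=3 (pos 5, char 'd'): match length 0
  offset=4 (pos 4, char 'f'): match length 0
  offset=5 (pos 3, char 'f'): match length 0
  offset=6 (pos 2, char 'd'): match length 0
  offset=7 (pos 1, char 'a'): match length 1
  offset=8 (pos 0, char 'a'): match length 1
Longest match has length 2 at offset 2.
next_char = character at position 8 + 2 = 10 -> 'f'

Best match: offset=2, length=2 (matching 'af' starting at position 6)
LZ77 triple: (2, 2, 'f')


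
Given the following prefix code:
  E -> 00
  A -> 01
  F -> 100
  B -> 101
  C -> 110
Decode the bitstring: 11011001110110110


Decoding step by step:
Bits 110 -> C
Bits 110 -> C
Bits 01 -> A
Bits 110 -> C
Bits 110 -> C
Bits 110 -> C


Decoded message: CCACCC


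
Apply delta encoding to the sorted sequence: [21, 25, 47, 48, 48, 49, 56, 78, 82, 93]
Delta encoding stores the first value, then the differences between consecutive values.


First value: 21
Deltas:
  25 - 21 = 4
  47 - 25 = 22
  48 - 47 = 1
  48 - 48 = 0
  49 - 48 = 1
  56 - 49 = 7
  78 - 56 = 22
  82 - 78 = 4
  93 - 82 = 11


Delta encoded: [21, 4, 22, 1, 0, 1, 7, 22, 4, 11]


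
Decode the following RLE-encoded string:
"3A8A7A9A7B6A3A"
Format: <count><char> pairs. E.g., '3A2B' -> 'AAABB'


Expanding each <count><char> pair:
  3A -> 'AAA'
  8A -> 'AAAAAAAA'
  7A -> 'AAAAAAA'
  9A -> 'AAAAAAAAA'
  7B -> 'BBBBBBB'
  6A -> 'AAAAAA'
  3A -> 'AAA'

Decoded = AAAAAAAAAAAAAAAAAAAAAAAAAAABBBBBBBAAAAAAAAA


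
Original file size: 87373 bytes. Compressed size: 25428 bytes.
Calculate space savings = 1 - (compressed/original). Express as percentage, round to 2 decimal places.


ratio = compressed/original = 25428/87373 = 0.291028
savings = 1 - ratio = 1 - 0.291028 = 0.708972
as a percentage: 0.708972 * 100 = 70.9%

Space savings = 1 - 25428/87373 = 70.9%


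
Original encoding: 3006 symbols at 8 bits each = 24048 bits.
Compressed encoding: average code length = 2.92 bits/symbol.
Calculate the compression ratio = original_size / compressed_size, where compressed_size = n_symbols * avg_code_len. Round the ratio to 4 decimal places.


original_size = n_symbols * orig_bits = 3006 * 8 = 24048 bits
compressed_size = n_symbols * avg_code_len = 3006 * 2.92 = 8777.52 bits
ratio = original_size / compressed_size = 24048 / 8777.52 = 2.7397

Compression ratio = 2.7397


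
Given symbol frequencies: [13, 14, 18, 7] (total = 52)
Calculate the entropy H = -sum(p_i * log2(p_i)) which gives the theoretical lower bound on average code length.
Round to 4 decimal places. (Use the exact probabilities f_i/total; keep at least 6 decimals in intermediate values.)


Per-symbol terms -p_i * log2(p_i) with p_i = f_i/52:
  p = 13/52 = 0.250000: log2(p) = -2.000000, -p*log2(p) = 0.500000
  p = 14/52 = 0.269231: log2(p) = -1.893085, -p*log2(p) = 0.509677
  p = 18/52 = 0.346154: log2(p) = -1.530515, -p*log2(p) = 0.529794
  p = 7/52 = 0.134615: log2(p) = -2.893085, -p*log2(p) = 0.389454
H = 0.500000 + 0.509677 + 0.529794 + 0.389454 = 1.928925

H = 1.9289 bits/symbol


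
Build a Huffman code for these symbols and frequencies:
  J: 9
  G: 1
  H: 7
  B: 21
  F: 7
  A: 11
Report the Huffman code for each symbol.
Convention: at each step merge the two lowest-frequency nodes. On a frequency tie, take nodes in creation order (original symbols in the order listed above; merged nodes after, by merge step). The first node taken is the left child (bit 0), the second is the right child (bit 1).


Huffman tree construction:
Step 1: Merge G(1) + H(7) = 8
Step 2: Merge F(7) + (G+H)(8) = 15
Step 3: Merge J(9) + A(11) = 20
Step 4: Merge (F+(G+H))(15) + (J+A)(20) = 35
Step 5: Merge B(21) + ((F+(G+H))+(J+A))(35) = 56
Read each symbol's code off the tree from the root (left child = 0, right child = 1).

Codes:
  J: 110 (length 3)
  G: 1010 (length 4)
  H: 1011 (length 4)
  B: 0 (length 1)
  F: 100 (length 3)
  A: 111 (length 3)
Average code length: 134/56 = 2.3929 bits/symbol


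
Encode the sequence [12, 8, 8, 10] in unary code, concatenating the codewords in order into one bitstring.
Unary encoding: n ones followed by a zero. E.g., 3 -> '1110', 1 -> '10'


Encode each number as n ones followed by a terminating 0:
  12 -> 1111111111110 (13 bits)
  8 -> 111111110 (9 bits)
  8 -> 111111110 (9 bits)
  10 -> 11111111110 (11 bits)
Total length = 13 + 9 + 9 + 11 = 42 bits.

Unary([12, 8, 8, 10]) = 111111111111011111111011111111011111111110 (42 bits)


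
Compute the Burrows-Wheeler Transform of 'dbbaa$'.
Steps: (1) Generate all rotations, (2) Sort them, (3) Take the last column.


Rotations (sorted):
  0: $dbbaa -> last char: a
  1: a$dbba -> last char: a
  2: aa$dbb -> last char: b
  3: baa$db -> last char: b
  4: bbaa$d -> last char: d
  5: dbbaa$ -> last char: $


BWT = aabbd$


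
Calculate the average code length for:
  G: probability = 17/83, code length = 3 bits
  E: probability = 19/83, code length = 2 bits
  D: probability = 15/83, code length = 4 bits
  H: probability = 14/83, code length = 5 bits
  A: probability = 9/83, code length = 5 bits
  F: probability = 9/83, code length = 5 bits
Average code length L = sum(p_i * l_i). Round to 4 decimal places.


Weighted contributions p_i * l_i:
  G: (17/83) * 3 = 51/83
  E: (19/83) * 2 = 38/83
  D: (15/83) * 4 = 60/83
  H: (14/83) * 5 = 70/83
  A: (9/83) * 5 = 45/83
  F: (9/83) * 5 = 45/83
Sum = (51 + 38 + 60 + 70 + 45 + 45)/83 = 309/83

L = 309/83 = 3.7229 bits/symbol


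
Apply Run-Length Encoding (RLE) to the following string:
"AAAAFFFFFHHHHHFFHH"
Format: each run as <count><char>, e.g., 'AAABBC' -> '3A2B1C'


Scanning runs left to right:
  i=0: run of 'A' x 4 -> '4A'
  i=4: run of 'F' x 5 -> '5F'
  i=9: run of 'H' x 5 -> '5H'
  i=14: run of 'F' x 2 -> '2F'
  i=16: run of 'H' x 2 -> '2H'

RLE = 4A5F5H2F2H


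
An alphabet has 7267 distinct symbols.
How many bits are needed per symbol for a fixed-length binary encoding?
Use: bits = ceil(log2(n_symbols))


log2(7267) = 12.8271
Bracket: 2^12 = 4096 < 7267 <= 2^13 = 8192
So ceil(log2(7267)) = 13

bits = ceil(log2(7267)) = ceil(12.8271) = 13 bits


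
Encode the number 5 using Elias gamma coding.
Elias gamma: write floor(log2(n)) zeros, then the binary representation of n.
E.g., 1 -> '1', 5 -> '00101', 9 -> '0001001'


num_bits = floor(log2(5)) + 1 = 3
leading_zeros = num_bits - 1 = 2
binary(5) = 101

Elias gamma(5) = '00' + '101' = 00101 (5 bits)


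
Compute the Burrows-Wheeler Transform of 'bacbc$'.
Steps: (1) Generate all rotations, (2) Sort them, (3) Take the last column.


Rotations (sorted):
  0: $bacbc -> last char: c
  1: acbc$b -> last char: b
  2: bacbc$ -> last char: $
  3: bc$bac -> last char: c
  4: c$bacb -> last char: b
  5: cbc$ba -> last char: a


BWT = cb$cba


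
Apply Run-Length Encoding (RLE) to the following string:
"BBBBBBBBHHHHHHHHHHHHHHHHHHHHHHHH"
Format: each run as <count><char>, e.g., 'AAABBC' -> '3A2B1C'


Scanning runs left to right:
  i=0: run of 'B' x 8 -> '8B'
  i=8: run of 'H' x 24 -> '24H'

RLE = 8B24H


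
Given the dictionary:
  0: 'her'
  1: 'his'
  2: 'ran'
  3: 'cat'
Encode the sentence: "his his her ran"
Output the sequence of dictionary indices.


Look up each word in the dictionary:
  'his' -> 1
  'his' -> 1
  'her' -> 0
  'ran' -> 2

Encoded: [1, 1, 0, 2]


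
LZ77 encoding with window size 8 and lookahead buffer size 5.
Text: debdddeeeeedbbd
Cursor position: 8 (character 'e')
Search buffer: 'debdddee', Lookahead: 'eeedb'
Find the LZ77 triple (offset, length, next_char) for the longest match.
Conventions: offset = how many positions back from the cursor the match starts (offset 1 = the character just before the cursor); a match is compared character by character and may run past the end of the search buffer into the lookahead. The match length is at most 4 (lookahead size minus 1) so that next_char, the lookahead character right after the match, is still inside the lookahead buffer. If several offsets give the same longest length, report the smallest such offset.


Try each offset into the search buffer:
  offset=1 (pos 7, char 'e'): match length 3
  offset=2 (pos 6, char 'e'): match length 3
  offset=3 (pos 5, char 'd'): match length 0
  offset=4 (pos 4, char 'd'): match length 0
  offset=5 (pos 3, char 'd'): match length 0
  offset=6 (pos 2, char 'b'): match length 0
  offset=7 (pos 1, char 'e'): match length 1
  offset=8 (pos 0, char 'd'): match length 0
Longest match has length 3, found at offsets 1, 2; take the smallest, offset 1.
next_char = character at position 8 + 3 = 11 -> 'd'

Best match: offset=1, length=3 (matching 'eee' starting at position 7)
LZ77 triple: (1, 3, 'd')
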